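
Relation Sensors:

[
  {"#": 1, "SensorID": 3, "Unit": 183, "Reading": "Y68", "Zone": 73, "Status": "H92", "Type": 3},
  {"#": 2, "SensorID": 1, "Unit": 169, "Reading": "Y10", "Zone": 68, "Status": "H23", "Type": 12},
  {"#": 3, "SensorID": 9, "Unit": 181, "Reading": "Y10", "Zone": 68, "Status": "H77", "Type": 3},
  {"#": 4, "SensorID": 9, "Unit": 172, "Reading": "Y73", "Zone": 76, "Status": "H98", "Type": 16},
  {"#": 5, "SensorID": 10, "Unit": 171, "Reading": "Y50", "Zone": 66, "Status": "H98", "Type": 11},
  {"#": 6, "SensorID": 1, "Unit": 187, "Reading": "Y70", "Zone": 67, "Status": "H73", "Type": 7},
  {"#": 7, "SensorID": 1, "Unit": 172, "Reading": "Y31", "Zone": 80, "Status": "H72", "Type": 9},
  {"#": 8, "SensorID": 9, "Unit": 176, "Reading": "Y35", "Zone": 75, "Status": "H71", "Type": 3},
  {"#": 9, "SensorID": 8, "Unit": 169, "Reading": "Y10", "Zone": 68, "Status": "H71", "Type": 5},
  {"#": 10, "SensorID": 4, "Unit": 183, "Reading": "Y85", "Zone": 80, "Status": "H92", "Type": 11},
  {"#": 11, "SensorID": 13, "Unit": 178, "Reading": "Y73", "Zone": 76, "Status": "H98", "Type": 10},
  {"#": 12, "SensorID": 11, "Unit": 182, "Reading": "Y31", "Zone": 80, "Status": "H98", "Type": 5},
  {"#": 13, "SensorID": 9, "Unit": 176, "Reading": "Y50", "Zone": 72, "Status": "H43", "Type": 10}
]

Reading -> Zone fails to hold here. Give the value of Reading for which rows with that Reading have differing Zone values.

Reading=Y68: row 1 → Zone = 73 ✓
Reading=Y10: rows 2, 3, 9 → Zone = 68, 68, 68 ✓
Reading=Y73: rows 4, 11 → Zone = 76, 76 ✓
Reading=Y50: rows 5, 13 → Zone takes values {66, 72} — violation
Reading=Y70: row 6 → Zone = 67 ✓
Reading=Y31: rows 7, 12 → Zone = 80, 80 ✓
Reading=Y35: row 8 → Zone = 75 ✓
Reading=Y85: row 10 → Zone = 80 ✓
The only Reading value with inconsistent Zone is Reading=Y50.

Y50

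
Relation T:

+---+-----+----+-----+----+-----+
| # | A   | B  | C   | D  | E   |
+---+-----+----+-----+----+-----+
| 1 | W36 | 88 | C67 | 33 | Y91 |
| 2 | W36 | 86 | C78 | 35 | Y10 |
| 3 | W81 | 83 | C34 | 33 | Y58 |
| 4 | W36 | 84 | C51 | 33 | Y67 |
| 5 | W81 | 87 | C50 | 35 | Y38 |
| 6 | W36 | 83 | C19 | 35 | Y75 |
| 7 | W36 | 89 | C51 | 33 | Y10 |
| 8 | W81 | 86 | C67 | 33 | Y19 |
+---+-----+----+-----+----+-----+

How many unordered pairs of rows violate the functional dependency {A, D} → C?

(A=W36, D=33): violating pairs (1,4), (1,7) — 2 pairs.
(A=W36, D=35): violating pairs (2,6) — 1 pair.
(A=W81, D=33): violating pairs (3,8) — 1 pair.

4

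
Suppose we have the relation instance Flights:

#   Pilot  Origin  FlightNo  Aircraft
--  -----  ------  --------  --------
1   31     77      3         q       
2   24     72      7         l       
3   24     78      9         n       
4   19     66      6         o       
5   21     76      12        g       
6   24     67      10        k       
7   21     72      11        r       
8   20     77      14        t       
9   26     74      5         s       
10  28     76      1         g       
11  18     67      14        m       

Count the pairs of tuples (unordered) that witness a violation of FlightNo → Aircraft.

FlightNo=14: violating pairs (8,11) — 1 pair.

1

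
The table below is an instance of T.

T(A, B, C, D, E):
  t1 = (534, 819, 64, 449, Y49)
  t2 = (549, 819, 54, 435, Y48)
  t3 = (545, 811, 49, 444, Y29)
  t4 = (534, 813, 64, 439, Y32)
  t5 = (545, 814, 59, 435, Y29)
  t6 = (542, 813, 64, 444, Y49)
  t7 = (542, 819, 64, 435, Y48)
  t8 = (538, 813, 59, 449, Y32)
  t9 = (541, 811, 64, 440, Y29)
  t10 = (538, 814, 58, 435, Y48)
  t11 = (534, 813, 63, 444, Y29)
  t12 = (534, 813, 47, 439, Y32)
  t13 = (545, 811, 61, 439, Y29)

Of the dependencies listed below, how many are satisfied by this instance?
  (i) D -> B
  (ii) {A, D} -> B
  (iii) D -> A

(i) D -> B: D=449: rows 1, 8 → B takes values {819, 813} — violation; D=435: rows 2, 5, 7, 10 → B takes values {819, 814} — violation; D=444: rows 3, 6, 11 → B takes values {811, 813} — violation; D=439: rows 4, 12, 13 → B takes values {813, 811} — violation — fails.
(ii) {A, D} -> B: every LHS value maps to a single RHS value — holds.
(iii) D -> A: D=449: rows 1, 8 → A takes values {534, 538} — violation; D=435: rows 2, 5, 7, 10 → A takes values {549, 545, 542, 538} — violation; D=444: rows 3, 6, 11 → A takes values {545, 542, 534} — violation; D=439: rows 4, 12, 13 → A takes values {534, 545} — violation — fails.
1 of the 3 dependencies holds.

1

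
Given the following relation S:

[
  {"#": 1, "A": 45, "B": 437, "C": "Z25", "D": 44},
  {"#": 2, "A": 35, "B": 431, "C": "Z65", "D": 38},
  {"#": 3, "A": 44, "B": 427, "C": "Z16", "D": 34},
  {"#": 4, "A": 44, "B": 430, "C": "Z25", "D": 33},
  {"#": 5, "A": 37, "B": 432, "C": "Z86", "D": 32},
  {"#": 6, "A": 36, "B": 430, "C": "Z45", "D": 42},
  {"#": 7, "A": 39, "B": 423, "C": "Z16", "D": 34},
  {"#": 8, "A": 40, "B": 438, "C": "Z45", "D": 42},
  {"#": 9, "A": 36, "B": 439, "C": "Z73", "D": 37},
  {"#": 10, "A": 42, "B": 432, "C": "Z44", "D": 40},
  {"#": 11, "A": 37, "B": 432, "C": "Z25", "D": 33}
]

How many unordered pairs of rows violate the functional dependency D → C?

0

D=34: all 2 rows agree on C — 0 pairs.
D=33: all 2 rows agree on C — 0 pairs.
D=42: all 2 rows agree on C — 0 pairs.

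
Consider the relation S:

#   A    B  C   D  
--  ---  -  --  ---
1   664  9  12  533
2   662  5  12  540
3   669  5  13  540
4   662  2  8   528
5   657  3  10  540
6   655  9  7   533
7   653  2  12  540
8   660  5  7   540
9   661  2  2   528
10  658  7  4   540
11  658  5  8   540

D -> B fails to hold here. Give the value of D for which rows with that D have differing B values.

540

D=533: rows 1, 6 → B = 9, 9 ✓
D=540: rows 2, 3, 5, 7, 8, 10, 11 → B takes values {5, 3, 2, 7} — violation
D=528: rows 4, 9 → B = 2, 2 ✓
The only D value with inconsistent B is D=540.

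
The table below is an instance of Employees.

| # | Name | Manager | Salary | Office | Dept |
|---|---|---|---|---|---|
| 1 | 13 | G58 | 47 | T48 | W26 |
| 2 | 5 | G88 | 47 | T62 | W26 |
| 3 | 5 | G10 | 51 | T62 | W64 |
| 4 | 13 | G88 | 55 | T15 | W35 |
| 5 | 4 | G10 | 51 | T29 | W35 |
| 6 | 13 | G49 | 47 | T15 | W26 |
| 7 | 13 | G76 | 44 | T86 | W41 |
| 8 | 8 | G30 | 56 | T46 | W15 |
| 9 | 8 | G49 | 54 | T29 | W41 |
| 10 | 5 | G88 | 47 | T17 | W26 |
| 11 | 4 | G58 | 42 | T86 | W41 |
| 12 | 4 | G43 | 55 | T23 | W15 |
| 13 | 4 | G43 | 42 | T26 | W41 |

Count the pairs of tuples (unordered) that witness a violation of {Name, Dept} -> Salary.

(Name=13, Dept=W26): all 2 rows agree on Salary — 0 pairs.
(Name=5, Dept=W26): all 2 rows agree on Salary — 0 pairs.
(Name=4, Dept=W41): all 2 rows agree on Salary — 0 pairs.

0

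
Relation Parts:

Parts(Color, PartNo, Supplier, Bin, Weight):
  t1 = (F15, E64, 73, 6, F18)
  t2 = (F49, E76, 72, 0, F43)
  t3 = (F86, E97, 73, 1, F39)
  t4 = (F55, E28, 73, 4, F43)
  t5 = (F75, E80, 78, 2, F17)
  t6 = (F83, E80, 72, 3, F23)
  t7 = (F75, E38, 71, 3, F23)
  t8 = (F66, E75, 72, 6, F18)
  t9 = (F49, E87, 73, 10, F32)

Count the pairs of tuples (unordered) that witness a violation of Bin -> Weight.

Bin=6: all 2 rows agree on Weight — 0 pairs.
Bin=3: all 2 rows agree on Weight — 0 pairs.

0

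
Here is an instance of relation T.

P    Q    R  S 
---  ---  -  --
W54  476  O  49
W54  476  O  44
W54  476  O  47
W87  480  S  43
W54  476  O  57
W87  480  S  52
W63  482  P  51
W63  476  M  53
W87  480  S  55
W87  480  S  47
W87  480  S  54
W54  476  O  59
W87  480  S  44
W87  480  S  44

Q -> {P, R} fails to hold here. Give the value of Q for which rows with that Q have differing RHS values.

Q=476: 6 rows → {P,R} takes values {(W54, O), (W63, M)} — violation
Q=480: 7 rows → {P,R} = (W87, S), (W87, S), (W87, S), (W87, S), (W87, S), (W87, S), (W87, S) ✓
Q=482: 1 row → {P,R} = (W63, P) ✓
The only Q value with inconsistent RHS is Q=476.

476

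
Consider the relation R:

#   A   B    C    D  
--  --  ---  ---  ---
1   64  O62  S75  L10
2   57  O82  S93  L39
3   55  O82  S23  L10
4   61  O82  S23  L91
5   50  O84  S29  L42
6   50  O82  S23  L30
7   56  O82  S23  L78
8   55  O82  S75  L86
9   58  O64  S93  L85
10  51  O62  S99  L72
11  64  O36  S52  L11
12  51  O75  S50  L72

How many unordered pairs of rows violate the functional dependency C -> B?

C=S75: violating pairs (1,8) — 1 pair.
C=S93: violating pairs (2,9) — 1 pair.
C=S23: all 4 rows agree on B — 0 pairs.

2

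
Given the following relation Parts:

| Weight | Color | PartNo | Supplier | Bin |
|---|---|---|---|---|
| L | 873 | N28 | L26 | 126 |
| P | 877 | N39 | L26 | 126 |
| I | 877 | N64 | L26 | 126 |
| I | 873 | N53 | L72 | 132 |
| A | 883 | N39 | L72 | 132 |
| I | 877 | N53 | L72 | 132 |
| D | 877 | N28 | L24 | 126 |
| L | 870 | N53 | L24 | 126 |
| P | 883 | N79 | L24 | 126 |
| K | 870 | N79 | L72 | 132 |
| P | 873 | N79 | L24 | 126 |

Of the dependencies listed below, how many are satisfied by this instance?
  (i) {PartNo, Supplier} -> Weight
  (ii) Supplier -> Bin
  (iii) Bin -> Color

(i) {PartNo, Supplier} -> Weight: every LHS value maps to a single RHS value — holds.
(ii) Supplier -> Bin: every LHS value maps to a single RHS value — holds.
(iii) Bin -> Color: Bin=126: 7 rows → Color takes values {873, 877, 870, 883} — violation; Bin=132: 4 rows → Color takes values {873, 883, 877, 870} — violation — fails.
2 of the 3 dependencies hold.

2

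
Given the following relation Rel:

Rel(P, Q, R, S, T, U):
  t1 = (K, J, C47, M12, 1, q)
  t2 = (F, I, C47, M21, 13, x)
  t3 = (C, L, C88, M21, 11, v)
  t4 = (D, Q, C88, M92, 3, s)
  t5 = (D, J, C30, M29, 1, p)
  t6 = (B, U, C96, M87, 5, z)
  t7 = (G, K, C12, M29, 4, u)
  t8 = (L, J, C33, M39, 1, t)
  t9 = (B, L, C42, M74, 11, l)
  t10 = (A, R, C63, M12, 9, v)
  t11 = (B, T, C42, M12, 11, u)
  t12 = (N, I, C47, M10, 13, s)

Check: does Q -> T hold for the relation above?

Q=J: rows 1, 5, 8 → T = 1, 1, 1 ✓
Q=I: rows 2, 12 → T = 13, 13 ✓
Q=L: rows 3, 9 → T = 11, 11 ✓
Q=Q: row 4 → T = 3 ✓
Q=U: row 6 → T = 5 ✓
Q=K: row 7 → T = 4 ✓
Q=R: row 10 → T = 9 ✓
Q=T: row 11 → T = 11 ✓
Every Q value is associated with a single T value, so Q -> T holds.

Yes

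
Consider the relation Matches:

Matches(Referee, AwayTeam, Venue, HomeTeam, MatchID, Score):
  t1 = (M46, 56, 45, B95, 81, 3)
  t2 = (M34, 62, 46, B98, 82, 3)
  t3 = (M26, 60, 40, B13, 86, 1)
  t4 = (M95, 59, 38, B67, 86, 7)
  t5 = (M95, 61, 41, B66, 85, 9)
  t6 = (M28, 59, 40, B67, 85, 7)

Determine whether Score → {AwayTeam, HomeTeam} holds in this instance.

Score=3: rows 1, 2 → {AwayTeam,HomeTeam} takes values {(56, B95), (62, B98)} — violation
Score=1: row 3 → {AwayTeam,HomeTeam} = (60, B13) ✓
Score=7: rows 4, 6 → {AwayTeam,HomeTeam} = (59, B67), (59, B67) ✓
Score=9: row 5 → {AwayTeam,HomeTeam} = (61, B66) ✓
Two rows agree on Score but differ on {AwayTeam, HomeTeam}, so Score → {AwayTeam, HomeTeam} does not hold.

No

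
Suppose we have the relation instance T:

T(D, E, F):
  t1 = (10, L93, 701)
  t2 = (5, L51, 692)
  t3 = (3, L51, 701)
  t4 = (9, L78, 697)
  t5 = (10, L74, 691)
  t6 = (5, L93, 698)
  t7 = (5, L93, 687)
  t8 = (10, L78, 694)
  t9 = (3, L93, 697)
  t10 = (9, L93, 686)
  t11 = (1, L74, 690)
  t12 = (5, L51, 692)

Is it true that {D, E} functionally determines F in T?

(D=10, E=L93): row 1 → F = 701 ✓
(D=5, E=L51): rows 2, 12 → F = 692, 692 ✓
(D=3, E=L51): row 3 → F = 701 ✓
(D=9, E=L78): row 4 → F = 697 ✓
(D=10, E=L74): row 5 → F = 691 ✓
(D=5, E=L93): rows 6, 7 → F takes values {698, 687} — violation
(D=10, E=L78): row 8 → F = 694 ✓
(D=3, E=L93): row 9 → F = 697 ✓
(D=9, E=L93): row 10 → F = 686 ✓
(D=1, E=L74): row 11 → F = 690 ✓
Two rows agree on {D, E} but differ on F, so {D, E} → F does not hold.

No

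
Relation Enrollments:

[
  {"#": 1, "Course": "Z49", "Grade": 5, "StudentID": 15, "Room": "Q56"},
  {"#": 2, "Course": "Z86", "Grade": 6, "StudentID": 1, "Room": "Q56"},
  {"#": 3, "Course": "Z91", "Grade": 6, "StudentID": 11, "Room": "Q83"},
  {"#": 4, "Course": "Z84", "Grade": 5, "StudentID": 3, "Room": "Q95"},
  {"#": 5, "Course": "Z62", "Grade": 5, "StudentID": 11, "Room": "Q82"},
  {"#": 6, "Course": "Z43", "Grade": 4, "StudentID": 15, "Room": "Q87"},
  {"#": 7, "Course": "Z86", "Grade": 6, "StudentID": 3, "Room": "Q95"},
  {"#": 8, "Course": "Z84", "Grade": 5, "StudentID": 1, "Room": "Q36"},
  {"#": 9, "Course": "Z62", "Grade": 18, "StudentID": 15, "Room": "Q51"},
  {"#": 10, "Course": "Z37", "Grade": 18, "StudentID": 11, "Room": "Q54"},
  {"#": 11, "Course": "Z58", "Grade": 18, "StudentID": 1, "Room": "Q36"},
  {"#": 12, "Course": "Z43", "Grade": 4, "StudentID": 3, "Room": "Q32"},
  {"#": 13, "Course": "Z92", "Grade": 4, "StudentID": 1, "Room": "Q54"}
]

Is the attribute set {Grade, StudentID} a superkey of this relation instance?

Yes

All 13 rows have distinct {Grade, StudentID} values, so {Grade, StudentID} → (all attributes) holds and {Grade, StudentID} is a superkey.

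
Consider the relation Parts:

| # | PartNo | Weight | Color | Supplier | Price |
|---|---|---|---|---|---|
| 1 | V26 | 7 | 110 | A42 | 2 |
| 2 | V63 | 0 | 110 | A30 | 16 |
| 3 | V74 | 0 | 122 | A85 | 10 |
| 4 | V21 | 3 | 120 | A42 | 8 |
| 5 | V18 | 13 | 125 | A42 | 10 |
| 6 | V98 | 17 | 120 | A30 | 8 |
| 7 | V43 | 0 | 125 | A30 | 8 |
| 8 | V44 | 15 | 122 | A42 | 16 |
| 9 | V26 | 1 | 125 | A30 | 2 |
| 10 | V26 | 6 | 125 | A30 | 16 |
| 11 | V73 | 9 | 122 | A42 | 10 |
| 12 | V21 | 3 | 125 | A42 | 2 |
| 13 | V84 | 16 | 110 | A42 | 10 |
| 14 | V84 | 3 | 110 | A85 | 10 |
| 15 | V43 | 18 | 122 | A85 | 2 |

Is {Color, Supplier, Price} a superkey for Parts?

Yes

All 15 rows have distinct {Color, Supplier, Price} values, so {Color, Supplier, Price} → (all attributes) holds and {Color, Supplier, Price} is a superkey.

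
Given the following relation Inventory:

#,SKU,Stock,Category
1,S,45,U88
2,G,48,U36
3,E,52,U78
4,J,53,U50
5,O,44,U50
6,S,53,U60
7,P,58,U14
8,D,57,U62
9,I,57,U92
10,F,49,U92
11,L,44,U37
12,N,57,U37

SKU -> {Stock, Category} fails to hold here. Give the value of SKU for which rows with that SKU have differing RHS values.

S

SKU=S: rows 1, 6 → {Stock,Category} takes values {(45, U88), (53, U60)} — violation
SKU=G: row 2 → {Stock,Category} = (48, U36) ✓
SKU=E: row 3 → {Stock,Category} = (52, U78) ✓
SKU=J: row 4 → {Stock,Category} = (53, U50) ✓
SKU=O: row 5 → {Stock,Category} = (44, U50) ✓
SKU=P: row 7 → {Stock,Category} = (58, U14) ✓
SKU=D: row 8 → {Stock,Category} = (57, U62) ✓
SKU=I: row 9 → {Stock,Category} = (57, U92) ✓
SKU=F: row 10 → {Stock,Category} = (49, U92) ✓
SKU=L: row 11 → {Stock,Category} = (44, U37) ✓
SKU=N: row 12 → {Stock,Category} = (57, U37) ✓
The only SKU value with inconsistent RHS is SKU=S.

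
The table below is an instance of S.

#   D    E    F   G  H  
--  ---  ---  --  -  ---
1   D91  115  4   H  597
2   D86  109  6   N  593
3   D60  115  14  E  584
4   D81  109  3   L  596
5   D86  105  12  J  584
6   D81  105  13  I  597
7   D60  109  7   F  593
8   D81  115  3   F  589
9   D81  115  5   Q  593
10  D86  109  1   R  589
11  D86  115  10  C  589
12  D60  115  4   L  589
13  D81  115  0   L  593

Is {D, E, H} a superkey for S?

Rows 9 and 13 have the same {D, E, H} value (D=D81, E=115, H=593) but are distinct tuples, so {D, E, H} does not determine every attribute — not a superkey.

No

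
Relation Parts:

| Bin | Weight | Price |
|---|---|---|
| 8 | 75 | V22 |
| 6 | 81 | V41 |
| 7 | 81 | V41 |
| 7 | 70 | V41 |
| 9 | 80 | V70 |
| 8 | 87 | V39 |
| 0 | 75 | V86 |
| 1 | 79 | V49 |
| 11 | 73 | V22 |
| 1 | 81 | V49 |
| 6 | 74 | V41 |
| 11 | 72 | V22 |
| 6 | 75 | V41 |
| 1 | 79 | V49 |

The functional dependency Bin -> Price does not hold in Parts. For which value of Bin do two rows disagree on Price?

8

Bin=8: 2 rows → Price takes values {V22, V39} — violation
Bin=6: 3 rows → Price = V41, V41, V41 ✓
Bin=7: 2 rows → Price = V41, V41 ✓
Bin=9: 1 row → Price = V70 ✓
Bin=0: 1 row → Price = V86 ✓
Bin=1: 3 rows → Price = V49, V49, V49 ✓
Bin=11: 2 rows → Price = V22, V22 ✓
The only Bin value with inconsistent Price is Bin=8.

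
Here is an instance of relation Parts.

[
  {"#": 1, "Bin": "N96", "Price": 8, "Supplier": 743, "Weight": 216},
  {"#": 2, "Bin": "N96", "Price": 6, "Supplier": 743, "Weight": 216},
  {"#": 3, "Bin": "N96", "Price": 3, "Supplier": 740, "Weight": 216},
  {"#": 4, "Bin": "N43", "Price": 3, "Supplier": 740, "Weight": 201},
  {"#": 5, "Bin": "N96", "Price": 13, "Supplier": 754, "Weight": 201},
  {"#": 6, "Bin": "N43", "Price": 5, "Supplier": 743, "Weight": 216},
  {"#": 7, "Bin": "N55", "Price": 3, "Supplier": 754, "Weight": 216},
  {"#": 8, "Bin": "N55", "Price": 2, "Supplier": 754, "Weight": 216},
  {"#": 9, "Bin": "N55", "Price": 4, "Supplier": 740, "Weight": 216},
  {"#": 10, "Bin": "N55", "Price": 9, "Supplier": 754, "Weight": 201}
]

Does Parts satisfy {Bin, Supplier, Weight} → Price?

No

(Bin=N96, Supplier=743, Weight=216): rows 1, 2 → Price takes values {8, 6} — violation
(Bin=N96, Supplier=740, Weight=216): row 3 → Price = 3 ✓
(Bin=N43, Supplier=740, Weight=201): row 4 → Price = 3 ✓
(Bin=N96, Supplier=754, Weight=201): row 5 → Price = 13 ✓
(Bin=N43, Supplier=743, Weight=216): row 6 → Price = 5 ✓
(Bin=N55, Supplier=754, Weight=216): rows 7, 8 → Price takes values {3, 2} — violation
(Bin=N55, Supplier=740, Weight=216): row 9 → Price = 4 ✓
(Bin=N55, Supplier=754, Weight=201): row 10 → Price = 9 ✓
Two rows agree on {Bin, Supplier, Weight} but differ on Price, so {Bin, Supplier, Weight} → Price does not hold.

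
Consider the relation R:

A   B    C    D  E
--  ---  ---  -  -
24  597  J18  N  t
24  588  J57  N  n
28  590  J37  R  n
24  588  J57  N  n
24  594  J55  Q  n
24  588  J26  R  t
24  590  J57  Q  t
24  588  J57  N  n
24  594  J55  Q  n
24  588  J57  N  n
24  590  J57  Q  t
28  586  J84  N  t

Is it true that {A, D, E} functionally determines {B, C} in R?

(A=24, D=N, E=t): 1 row → {B,C} = (597, J18) ✓
(A=24, D=N, E=n): 4 rows → {B,C} = (588, J57), (588, J57), (588, J57), (588, J57) ✓
(A=28, D=R, E=n): 1 row → {B,C} = (590, J37) ✓
(A=24, D=Q, E=n): 2 rows → {B,C} = (594, J55), (594, J55) ✓
(A=24, D=R, E=t): 1 row → {B,C} = (588, J26) ✓
(A=24, D=Q, E=t): 2 rows → {B,C} = (590, J57), (590, J57) ✓
(A=28, D=N, E=t): 1 row → {B,C} = (586, J84) ✓
Every {A, D, E} value is associated with a single {B, C} value, so {A, D, E} → {B, C} holds.

Yes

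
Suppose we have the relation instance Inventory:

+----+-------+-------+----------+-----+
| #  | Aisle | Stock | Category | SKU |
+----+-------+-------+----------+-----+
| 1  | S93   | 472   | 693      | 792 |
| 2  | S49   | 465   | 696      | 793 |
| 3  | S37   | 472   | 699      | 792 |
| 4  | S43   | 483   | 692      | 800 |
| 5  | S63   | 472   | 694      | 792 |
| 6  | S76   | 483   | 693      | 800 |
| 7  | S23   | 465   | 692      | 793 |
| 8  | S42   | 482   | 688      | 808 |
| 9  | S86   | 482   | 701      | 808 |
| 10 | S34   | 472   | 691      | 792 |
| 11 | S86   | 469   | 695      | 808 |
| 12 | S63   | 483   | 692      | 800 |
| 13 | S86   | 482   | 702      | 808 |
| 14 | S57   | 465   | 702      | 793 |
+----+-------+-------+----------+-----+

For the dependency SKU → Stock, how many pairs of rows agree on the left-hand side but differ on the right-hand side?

SKU=792: all 4 rows agree on Stock — 0 pairs.
SKU=793: all 3 rows agree on Stock — 0 pairs.
SKU=800: all 3 rows agree on Stock — 0 pairs.
SKU=808: violating pairs (8,11), (9,11), (11,13) — 3 pairs.

3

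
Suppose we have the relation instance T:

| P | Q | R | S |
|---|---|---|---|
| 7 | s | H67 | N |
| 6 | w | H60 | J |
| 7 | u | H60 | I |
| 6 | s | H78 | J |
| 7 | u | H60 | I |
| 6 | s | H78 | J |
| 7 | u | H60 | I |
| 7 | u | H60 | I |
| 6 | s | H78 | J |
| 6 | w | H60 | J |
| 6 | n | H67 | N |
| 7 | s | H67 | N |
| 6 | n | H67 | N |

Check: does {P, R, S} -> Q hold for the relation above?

(P=7, R=H67, S=N): 2 rows → Q = s, s ✓
(P=6, R=H60, S=J): 2 rows → Q = w, w ✓
(P=7, R=H60, S=I): 4 rows → Q = u, u, u, u ✓
(P=6, R=H78, S=J): 3 rows → Q = s, s, s ✓
(P=6, R=H67, S=N): 2 rows → Q = n, n ✓
Every {P, R, S} value is associated with a single Q value, so {P, R, S} -> Q holds.

Yes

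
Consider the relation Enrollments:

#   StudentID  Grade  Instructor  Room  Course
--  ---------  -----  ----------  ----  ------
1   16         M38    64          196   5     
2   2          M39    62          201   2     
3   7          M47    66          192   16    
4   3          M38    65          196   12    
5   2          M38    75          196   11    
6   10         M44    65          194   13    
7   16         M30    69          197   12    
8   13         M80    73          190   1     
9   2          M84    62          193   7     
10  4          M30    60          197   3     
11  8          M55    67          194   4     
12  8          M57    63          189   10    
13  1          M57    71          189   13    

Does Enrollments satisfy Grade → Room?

Yes

Grade=M38: rows 1, 4, 5 → Room = 196, 196, 196 ✓
Grade=M39: row 2 → Room = 201 ✓
Grade=M47: row 3 → Room = 192 ✓
Grade=M44: row 6 → Room = 194 ✓
Grade=M30: rows 7, 10 → Room = 197, 197 ✓
Grade=M80: row 8 → Room = 190 ✓
Grade=M84: row 9 → Room = 193 ✓
Grade=M55: row 11 → Room = 194 ✓
Grade=M57: rows 12, 13 → Room = 189, 189 ✓
Every Grade value is associated with a single Room value, so Grade → Room holds.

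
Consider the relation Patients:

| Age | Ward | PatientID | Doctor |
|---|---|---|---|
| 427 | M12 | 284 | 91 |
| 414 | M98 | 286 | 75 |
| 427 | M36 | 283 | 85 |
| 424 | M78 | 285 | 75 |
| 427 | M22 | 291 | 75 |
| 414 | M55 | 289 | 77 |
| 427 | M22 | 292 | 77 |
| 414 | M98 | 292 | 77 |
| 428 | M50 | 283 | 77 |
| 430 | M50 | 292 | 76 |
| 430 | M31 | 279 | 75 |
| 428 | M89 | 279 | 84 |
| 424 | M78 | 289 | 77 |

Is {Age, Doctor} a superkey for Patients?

No

Two distinct rows share (Age=414, Doctor=77), so {Age, Doctor} does not determine every attribute — not a superkey.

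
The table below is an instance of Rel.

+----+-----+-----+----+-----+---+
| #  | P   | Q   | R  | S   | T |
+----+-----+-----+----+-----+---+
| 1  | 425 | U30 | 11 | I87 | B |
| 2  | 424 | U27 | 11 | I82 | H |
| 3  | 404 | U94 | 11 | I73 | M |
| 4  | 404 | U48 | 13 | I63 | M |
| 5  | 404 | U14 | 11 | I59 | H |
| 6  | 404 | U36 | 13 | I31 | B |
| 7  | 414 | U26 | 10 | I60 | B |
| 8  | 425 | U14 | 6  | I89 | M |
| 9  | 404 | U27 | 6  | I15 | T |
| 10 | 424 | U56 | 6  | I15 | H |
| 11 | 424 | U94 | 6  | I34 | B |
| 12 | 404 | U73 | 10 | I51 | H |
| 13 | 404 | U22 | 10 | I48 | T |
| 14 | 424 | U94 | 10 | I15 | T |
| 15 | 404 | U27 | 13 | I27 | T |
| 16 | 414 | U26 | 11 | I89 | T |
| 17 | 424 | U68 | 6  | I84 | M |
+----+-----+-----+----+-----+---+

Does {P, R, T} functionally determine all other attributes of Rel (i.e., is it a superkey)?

Yes

All 17 rows have distinct {P, R, T} values, so {P, R, T} → (all attributes) holds and {P, R, T} is a superkey.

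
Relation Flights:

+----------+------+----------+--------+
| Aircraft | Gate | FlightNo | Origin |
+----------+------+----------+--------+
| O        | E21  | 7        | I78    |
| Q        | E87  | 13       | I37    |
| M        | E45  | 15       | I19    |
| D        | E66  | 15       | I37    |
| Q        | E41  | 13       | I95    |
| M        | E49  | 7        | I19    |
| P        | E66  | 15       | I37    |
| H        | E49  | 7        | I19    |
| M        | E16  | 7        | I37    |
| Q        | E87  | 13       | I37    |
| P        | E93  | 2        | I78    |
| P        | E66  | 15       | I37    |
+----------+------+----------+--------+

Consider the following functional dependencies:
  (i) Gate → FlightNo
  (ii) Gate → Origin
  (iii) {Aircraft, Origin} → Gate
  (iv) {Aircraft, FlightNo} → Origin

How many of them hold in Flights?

(i) Gate → FlightNo: every LHS value maps to a single RHS value — holds.
(ii) Gate → Origin: every LHS value maps to a single RHS value — holds.
(iii) {Aircraft, Origin} → Gate: (Aircraft=M, Origin=I19): 2 rows → Gate takes values {E45, E49} — violation — fails.
(iv) {Aircraft, FlightNo} → Origin: (Aircraft=Q, FlightNo=13): 3 rows → Origin takes values {I37, I95} — violation; (Aircraft=M, FlightNo=7): 2 rows → Origin takes values {I19, I37} — violation — fails.
2 of the 4 dependencies hold.

2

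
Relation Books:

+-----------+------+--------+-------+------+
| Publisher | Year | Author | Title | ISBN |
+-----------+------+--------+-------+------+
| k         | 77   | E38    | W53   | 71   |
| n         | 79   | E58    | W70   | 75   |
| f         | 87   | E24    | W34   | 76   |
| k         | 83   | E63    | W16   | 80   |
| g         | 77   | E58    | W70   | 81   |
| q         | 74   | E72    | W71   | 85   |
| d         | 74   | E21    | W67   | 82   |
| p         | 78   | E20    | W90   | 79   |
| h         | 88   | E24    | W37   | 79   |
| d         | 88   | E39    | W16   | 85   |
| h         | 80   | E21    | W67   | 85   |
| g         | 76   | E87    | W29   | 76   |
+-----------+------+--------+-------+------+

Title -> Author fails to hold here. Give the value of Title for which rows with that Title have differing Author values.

Title=W53: 1 row → Author = E38 ✓
Title=W70: 2 rows → Author = E58, E58 ✓
Title=W34: 1 row → Author = E24 ✓
Title=W16: 2 rows → Author takes values {E63, E39} — violation
Title=W71: 1 row → Author = E72 ✓
Title=W67: 2 rows → Author = E21, E21 ✓
Title=W90: 1 row → Author = E20 ✓
Title=W37: 1 row → Author = E24 ✓
Title=W29: 1 row → Author = E87 ✓
The only Title value with inconsistent Author is Title=W16.

W16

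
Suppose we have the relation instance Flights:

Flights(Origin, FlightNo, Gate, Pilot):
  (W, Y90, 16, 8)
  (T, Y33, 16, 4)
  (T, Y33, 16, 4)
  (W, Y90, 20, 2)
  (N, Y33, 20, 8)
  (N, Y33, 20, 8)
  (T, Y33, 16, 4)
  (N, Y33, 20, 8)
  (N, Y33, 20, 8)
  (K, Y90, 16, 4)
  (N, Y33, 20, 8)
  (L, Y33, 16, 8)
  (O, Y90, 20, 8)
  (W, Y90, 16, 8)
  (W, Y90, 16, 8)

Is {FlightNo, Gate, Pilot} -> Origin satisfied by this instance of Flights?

Yes

(FlightNo=Y90, Gate=16, Pilot=8): 3 rows → Origin = W, W, W ✓
(FlightNo=Y33, Gate=16, Pilot=4): 3 rows → Origin = T, T, T ✓
(FlightNo=Y90, Gate=20, Pilot=2): 1 row → Origin = W ✓
(FlightNo=Y33, Gate=20, Pilot=8): 5 rows → Origin = N, N, N, N, N ✓
(FlightNo=Y90, Gate=16, Pilot=4): 1 row → Origin = K ✓
(FlightNo=Y33, Gate=16, Pilot=8): 1 row → Origin = L ✓
(FlightNo=Y90, Gate=20, Pilot=8): 1 row → Origin = O ✓
Every {FlightNo, Gate, Pilot} value is associated with a single Origin value, so {FlightNo, Gate, Pilot} -> Origin holds.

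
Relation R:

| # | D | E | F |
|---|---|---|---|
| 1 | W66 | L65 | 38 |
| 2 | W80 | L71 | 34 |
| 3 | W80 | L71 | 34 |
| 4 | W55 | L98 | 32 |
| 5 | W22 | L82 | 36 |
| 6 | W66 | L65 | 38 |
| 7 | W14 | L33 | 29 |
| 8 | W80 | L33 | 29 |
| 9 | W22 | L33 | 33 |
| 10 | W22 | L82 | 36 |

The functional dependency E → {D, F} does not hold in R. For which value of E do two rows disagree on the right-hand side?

L33

E=L65: rows 1, 6 → {D,F} = (W66, 38), (W66, 38) ✓
E=L71: rows 2, 3 → {D,F} = (W80, 34), (W80, 34) ✓
E=L98: row 4 → {D,F} = (W55, 32) ✓
E=L82: rows 5, 10 → {D,F} = (W22, 36), (W22, 36) ✓
E=L33: rows 7, 8, 9 → {D,F} takes values {(W14, 29), (W80, 29), (W22, 33)} — violation
The only E value with inconsistent RHS is E=L33.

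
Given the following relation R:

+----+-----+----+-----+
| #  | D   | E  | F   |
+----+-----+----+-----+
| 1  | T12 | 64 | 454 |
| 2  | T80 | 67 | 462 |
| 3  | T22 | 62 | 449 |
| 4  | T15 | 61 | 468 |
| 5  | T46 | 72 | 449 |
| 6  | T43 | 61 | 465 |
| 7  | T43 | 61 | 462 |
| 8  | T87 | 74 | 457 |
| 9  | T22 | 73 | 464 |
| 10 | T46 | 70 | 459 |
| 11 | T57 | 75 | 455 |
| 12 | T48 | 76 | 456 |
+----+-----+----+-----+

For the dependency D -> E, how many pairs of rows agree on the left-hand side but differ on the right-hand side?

2

D=T22: violating pairs (3,9) — 1 pair.
D=T46: violating pairs (5,10) — 1 pair.
D=T43: all 2 rows agree on E — 0 pairs.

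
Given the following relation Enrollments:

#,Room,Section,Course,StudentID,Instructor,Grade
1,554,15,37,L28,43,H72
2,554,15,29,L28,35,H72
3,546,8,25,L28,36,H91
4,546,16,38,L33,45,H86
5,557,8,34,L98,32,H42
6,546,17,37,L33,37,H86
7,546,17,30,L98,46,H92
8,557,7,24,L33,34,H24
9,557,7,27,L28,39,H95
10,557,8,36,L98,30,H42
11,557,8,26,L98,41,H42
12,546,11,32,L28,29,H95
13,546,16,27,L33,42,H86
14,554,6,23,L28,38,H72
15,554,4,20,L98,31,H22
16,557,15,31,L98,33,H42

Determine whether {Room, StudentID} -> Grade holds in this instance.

No

(Room=554, StudentID=L28): rows 1, 2, 14 → Grade = H72, H72, H72 ✓
(Room=546, StudentID=L28): rows 3, 12 → Grade takes values {H91, H95} — violation
(Room=546, StudentID=L33): rows 4, 6, 13 → Grade = H86, H86, H86 ✓
(Room=557, StudentID=L98): rows 5, 10, 11, 16 → Grade = H42, H42, H42, H42 ✓
(Room=546, StudentID=L98): row 7 → Grade = H92 ✓
(Room=557, StudentID=L33): row 8 → Grade = H24 ✓
(Room=557, StudentID=L28): row 9 → Grade = H95 ✓
(Room=554, StudentID=L98): row 15 → Grade = H22 ✓
Two rows agree on {Room, StudentID} but differ on Grade, so {Room, StudentID} -> Grade does not hold.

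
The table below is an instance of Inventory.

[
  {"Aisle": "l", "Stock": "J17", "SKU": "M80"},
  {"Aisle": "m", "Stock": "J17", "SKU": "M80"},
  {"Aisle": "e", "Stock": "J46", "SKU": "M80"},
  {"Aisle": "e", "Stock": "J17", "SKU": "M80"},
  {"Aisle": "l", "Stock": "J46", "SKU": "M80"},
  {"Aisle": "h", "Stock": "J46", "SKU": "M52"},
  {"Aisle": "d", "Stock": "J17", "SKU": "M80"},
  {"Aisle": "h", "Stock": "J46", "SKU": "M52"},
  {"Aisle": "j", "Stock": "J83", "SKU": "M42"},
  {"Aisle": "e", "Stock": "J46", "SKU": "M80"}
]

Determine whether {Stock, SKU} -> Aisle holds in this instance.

(Stock=J17, SKU=M80): 4 rows → Aisle takes values {l, m, e, d} — violation
(Stock=J46, SKU=M80): 3 rows → Aisle takes values {e, l} — violation
(Stock=J46, SKU=M52): 2 rows → Aisle = h, h ✓
(Stock=J83, SKU=M42): 1 row → Aisle = j ✓
Two rows agree on {Stock, SKU} but differ on Aisle, so {Stock, SKU} -> Aisle does not hold.

No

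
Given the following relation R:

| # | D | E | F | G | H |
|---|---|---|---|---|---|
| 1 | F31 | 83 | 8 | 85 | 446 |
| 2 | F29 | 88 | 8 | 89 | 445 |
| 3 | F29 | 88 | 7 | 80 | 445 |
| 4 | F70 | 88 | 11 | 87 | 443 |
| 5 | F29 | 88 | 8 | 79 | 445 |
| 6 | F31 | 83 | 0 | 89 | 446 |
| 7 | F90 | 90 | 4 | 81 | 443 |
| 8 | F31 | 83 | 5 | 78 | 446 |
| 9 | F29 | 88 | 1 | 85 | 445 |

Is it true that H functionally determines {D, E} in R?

No

H=446: rows 1, 6, 8 → {D,E} = (F31, 83), (F31, 83), (F31, 83) ✓
H=445: rows 2, 3, 5, 9 → {D,E} = (F29, 88), (F29, 88), (F29, 88), (F29, 88) ✓
H=443: rows 4, 7 → {D,E} takes values {(F70, 88), (F90, 90)} — violation
Two rows agree on H but differ on {D, E}, so H -> {D, E} does not hold.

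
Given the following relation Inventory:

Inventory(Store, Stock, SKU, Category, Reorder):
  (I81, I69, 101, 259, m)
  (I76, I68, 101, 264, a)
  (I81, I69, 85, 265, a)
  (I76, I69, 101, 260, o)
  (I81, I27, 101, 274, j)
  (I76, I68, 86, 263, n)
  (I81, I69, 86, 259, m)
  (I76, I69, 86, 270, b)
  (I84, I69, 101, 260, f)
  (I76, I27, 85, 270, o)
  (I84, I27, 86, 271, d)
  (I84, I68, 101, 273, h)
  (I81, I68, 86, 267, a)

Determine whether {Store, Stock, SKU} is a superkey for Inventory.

Yes

All 13 rows have distinct {Store, Stock, SKU} values, so {Store, Stock, SKU} → (all attributes) holds and {Store, Stock, SKU} is a superkey.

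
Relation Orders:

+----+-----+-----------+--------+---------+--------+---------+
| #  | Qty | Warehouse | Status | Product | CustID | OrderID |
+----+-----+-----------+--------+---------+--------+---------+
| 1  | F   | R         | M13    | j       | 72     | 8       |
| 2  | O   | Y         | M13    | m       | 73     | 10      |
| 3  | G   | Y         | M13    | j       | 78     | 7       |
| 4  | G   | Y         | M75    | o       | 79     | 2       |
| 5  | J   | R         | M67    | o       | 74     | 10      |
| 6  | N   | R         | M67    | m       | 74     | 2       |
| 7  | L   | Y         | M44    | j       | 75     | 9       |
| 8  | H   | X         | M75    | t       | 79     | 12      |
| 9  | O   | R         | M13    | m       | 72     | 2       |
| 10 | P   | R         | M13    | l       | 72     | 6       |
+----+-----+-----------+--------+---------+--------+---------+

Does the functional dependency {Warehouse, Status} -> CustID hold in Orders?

(Warehouse=R, Status=M13): rows 1, 9, 10 → CustID = 72, 72, 72 ✓
(Warehouse=Y, Status=M13): rows 2, 3 → CustID takes values {73, 78} — violation
(Warehouse=Y, Status=M75): row 4 → CustID = 79 ✓
(Warehouse=R, Status=M67): rows 5, 6 → CustID = 74, 74 ✓
(Warehouse=Y, Status=M44): row 7 → CustID = 75 ✓
(Warehouse=X, Status=M75): row 8 → CustID = 79 ✓
Two rows agree on {Warehouse, Status} but differ on CustID, so {Warehouse, Status} -> CustID does not hold.

No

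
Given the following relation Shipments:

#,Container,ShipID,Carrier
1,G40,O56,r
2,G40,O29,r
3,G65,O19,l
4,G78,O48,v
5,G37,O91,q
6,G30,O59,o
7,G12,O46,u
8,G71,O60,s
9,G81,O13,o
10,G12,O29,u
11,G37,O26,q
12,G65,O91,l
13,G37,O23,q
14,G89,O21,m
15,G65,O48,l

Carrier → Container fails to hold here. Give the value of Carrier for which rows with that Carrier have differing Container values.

o

Carrier=r: rows 1, 2 → Container = G40, G40 ✓
Carrier=l: rows 3, 12, 15 → Container = G65, G65, G65 ✓
Carrier=v: row 4 → Container = G78 ✓
Carrier=q: rows 5, 11, 13 → Container = G37, G37, G37 ✓
Carrier=o: rows 6, 9 → Container takes values {G30, G81} — violation
Carrier=u: rows 7, 10 → Container = G12, G12 ✓
Carrier=s: row 8 → Container = G71 ✓
Carrier=m: row 14 → Container = G89 ✓
The only Carrier value with inconsistent Container is Carrier=o.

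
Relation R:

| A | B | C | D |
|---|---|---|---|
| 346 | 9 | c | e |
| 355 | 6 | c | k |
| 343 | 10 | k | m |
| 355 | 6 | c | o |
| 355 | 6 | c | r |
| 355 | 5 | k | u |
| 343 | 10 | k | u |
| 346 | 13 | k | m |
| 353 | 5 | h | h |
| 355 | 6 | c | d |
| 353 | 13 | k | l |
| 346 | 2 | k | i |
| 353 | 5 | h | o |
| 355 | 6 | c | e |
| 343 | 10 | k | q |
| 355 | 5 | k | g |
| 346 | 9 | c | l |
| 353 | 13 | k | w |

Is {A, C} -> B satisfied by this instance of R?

(A=346, C=c): 2 rows → B = 9, 9 ✓
(A=355, C=c): 5 rows → B = 6, 6, 6, 6, 6 ✓
(A=343, C=k): 3 rows → B = 10, 10, 10 ✓
(A=355, C=k): 2 rows → B = 5, 5 ✓
(A=346, C=k): 2 rows → B takes values {13, 2} — violation
(A=353, C=h): 2 rows → B = 5, 5 ✓
(A=353, C=k): 2 rows → B = 13, 13 ✓
Two rows agree on {A, C} but differ on B, so {A, C} -> B does not hold.

No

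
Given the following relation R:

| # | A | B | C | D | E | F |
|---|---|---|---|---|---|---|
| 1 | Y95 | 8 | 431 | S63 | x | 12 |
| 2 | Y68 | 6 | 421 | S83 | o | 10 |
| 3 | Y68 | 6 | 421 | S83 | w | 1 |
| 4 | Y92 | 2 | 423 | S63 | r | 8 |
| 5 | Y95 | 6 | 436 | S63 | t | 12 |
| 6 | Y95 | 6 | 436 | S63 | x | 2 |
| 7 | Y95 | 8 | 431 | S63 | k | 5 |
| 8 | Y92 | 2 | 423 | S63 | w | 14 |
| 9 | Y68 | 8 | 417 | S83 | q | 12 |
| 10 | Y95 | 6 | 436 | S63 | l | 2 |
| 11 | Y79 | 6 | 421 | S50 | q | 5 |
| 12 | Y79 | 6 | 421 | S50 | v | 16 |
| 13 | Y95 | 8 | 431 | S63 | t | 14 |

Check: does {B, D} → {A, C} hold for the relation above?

(B=8, D=S63): rows 1, 7, 13 → {A,C} = (Y95, 431), (Y95, 431), (Y95, 431) ✓
(B=6, D=S83): rows 2, 3 → {A,C} = (Y68, 421), (Y68, 421) ✓
(B=2, D=S63): rows 4, 8 → {A,C} = (Y92, 423), (Y92, 423) ✓
(B=6, D=S63): rows 5, 6, 10 → {A,C} = (Y95, 436), (Y95, 436), (Y95, 436) ✓
(B=8, D=S83): row 9 → {A,C} = (Y68, 417) ✓
(B=6, D=S50): rows 11, 12 → {A,C} = (Y79, 421), (Y79, 421) ✓
Every {B, D} value is associated with a single {A, C} value, so {B, D} → {A, C} holds.

Yes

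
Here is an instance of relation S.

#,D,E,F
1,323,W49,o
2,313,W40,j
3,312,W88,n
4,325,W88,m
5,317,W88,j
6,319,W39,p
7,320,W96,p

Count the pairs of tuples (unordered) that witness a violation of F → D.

F=j: violating pairs (2,5) — 1 pair.
F=p: violating pairs (6,7) — 1 pair.

2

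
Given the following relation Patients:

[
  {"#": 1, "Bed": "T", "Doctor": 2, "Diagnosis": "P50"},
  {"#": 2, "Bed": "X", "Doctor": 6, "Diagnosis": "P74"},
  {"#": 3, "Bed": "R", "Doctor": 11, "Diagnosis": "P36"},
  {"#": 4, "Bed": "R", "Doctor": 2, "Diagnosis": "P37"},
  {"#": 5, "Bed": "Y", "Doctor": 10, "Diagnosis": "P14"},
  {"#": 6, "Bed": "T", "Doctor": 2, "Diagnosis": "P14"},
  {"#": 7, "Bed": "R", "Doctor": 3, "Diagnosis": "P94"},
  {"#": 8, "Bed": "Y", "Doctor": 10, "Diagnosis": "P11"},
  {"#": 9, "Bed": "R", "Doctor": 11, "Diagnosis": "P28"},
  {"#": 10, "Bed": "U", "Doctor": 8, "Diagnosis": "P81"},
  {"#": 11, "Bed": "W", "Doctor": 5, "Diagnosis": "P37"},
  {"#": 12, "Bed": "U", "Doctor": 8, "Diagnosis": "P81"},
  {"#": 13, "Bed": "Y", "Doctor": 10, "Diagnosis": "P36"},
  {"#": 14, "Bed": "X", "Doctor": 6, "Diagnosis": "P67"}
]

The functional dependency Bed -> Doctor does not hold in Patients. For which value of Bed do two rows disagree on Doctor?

Bed=T: rows 1, 6 → Doctor = 2, 2 ✓
Bed=X: rows 2, 14 → Doctor = 6, 6 ✓
Bed=R: rows 3, 4, 7, 9 → Doctor takes values {11, 2, 3} — violation
Bed=Y: rows 5, 8, 13 → Doctor = 10, 10, 10 ✓
Bed=U: rows 10, 12 → Doctor = 8, 8 ✓
Bed=W: row 11 → Doctor = 5 ✓
The only Bed value with inconsistent Doctor is Bed=R.

R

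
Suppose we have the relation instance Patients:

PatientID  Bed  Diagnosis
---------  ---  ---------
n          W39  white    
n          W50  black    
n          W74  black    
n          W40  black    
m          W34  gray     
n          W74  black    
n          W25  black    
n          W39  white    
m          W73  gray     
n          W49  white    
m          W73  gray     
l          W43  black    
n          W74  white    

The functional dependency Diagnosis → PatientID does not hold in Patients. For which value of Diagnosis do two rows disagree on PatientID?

black

Diagnosis=white: 4 rows → PatientID = n, n, n, n ✓
Diagnosis=black: 6 rows → PatientID takes values {n, l} — violation
Diagnosis=gray: 3 rows → PatientID = m, m, m ✓
The only Diagnosis value with inconsistent PatientID is Diagnosis=black.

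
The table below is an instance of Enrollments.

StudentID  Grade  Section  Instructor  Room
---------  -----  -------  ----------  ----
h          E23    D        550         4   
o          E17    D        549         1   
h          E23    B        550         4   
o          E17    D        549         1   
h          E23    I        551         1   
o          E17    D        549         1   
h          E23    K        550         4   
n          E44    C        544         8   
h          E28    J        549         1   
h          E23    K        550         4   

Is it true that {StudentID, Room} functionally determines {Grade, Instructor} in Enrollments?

(StudentID=h, Room=4): 4 rows → {Grade,Instructor} = (E23, 550), (E23, 550), (E23, 550), (E23, 550) ✓
(StudentID=o, Room=1): 3 rows → {Grade,Instructor} = (E17, 549), (E17, 549), (E17, 549) ✓
(StudentID=h, Room=1): 2 rows → {Grade,Instructor} takes values {(E23, 551), (E28, 549)} — violation
(StudentID=n, Room=8): 1 row → {Grade,Instructor} = (E44, 544) ✓
Two rows agree on {StudentID, Room} but differ on {Grade, Instructor}, so {StudentID, Room} → {Grade, Instructor} does not hold.

No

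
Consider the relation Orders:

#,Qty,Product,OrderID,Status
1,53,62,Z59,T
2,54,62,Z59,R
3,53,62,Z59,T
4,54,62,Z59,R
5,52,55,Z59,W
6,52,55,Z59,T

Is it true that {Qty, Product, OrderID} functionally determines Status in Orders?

No

(Qty=53, Product=62, OrderID=Z59): rows 1, 3 → Status = T, T ✓
(Qty=54, Product=62, OrderID=Z59): rows 2, 4 → Status = R, R ✓
(Qty=52, Product=55, OrderID=Z59): rows 5, 6 → Status takes values {W, T} — violation
Two rows agree on {Qty, Product, OrderID} but differ on Status, so {Qty, Product, OrderID} -> Status does not hold.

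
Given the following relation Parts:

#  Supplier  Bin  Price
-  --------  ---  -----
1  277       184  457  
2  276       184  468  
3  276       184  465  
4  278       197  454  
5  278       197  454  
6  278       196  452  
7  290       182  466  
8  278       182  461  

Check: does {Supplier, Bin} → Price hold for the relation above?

(Supplier=277, Bin=184): row 1 → Price = 457 ✓
(Supplier=276, Bin=184): rows 2, 3 → Price takes values {468, 465} — violation
(Supplier=278, Bin=197): rows 4, 5 → Price = 454, 454 ✓
(Supplier=278, Bin=196): row 6 → Price = 452 ✓
(Supplier=290, Bin=182): row 7 → Price = 466 ✓
(Supplier=278, Bin=182): row 8 → Price = 461 ✓
Two rows agree on {Supplier, Bin} but differ on Price, so {Supplier, Bin} → Price does not hold.

No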